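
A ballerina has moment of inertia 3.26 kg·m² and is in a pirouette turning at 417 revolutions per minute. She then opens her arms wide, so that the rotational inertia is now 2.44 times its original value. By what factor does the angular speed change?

Angular momentum about the spin axis is conserved since the torque about it is zero.
I₂ = 2.44 × 3.26 = 7.954 kg·m².
ω₂/ω₁ = I₁/I₂ = 3.260 / 7.954 = 0.4098.

ω₂/ω₁ ≈ 0.410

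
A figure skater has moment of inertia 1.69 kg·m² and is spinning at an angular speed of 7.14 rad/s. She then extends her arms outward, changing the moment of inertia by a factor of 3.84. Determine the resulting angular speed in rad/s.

Angular momentum about the spin axis is conserved since the torque about it is zero.
I₂ = 3.84 × 1.69 = 6.490 kg·m².
ω₂ = I₁ω₁ / I₂ = (1.690)(7.14 rad/s) / (6.490) = 1.859 rad/s.

ω₂ ≈ 1.86 rad/s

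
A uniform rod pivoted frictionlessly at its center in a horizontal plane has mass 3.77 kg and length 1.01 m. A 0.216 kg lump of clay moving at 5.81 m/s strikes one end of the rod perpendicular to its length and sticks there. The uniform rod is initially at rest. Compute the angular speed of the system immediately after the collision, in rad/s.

About the pivot the impulsive forces during the collision are internal, so angular momentum about that axis is conserved.
I_p = (1/12)(3.77)(1.01)² = 0.3205 kg·m². Taking the sense of the lump of clay's angular momentum as positive, L_{lump} = m v R = (0.216)(5.81)(1.01/2) = 0.6338 kg·m²/s.
L_i = 0 + 0.6338 = 0.6338 kg·m²/s.
After sticking, I_f = I_p + m R² = 0.3205 + (0.216)(1.01/2)² = 0.3756 kg·m².
ω_f = L_i / I_f = 0.6338 / 0.3756 = 1.687 rad/s.

|ω_f| ≈ 1.69 rad/s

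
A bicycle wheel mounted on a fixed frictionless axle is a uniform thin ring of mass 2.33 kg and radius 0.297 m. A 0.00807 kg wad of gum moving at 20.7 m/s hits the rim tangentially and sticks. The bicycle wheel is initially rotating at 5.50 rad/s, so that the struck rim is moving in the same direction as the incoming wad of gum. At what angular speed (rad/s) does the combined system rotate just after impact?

|ω_f| ≈ 5.72 rad/s

The axle reaction passes through the axle and exerts no torque about it; angular momentum about the axle is conserved through the impact.
I_p = (2.33)(0.297)² = 0.2055 kg·m². Taking the sense of the wad of gum's angular momentum as positive, L_{wad} = m v R = (0.00807)(20.7)(0.297) = 0.04961 kg·m²/s.
L_i = +I_p ω_p + m v R = +(0.2055)(5.50) + 0.04961 = 1.180 kg·m²/s.
After sticking, I_f = I_p + m R² = 0.2055 + (0.00807)(0.297)² = 0.2062 kg·m².
ω_f = L_i / I_f = 1.180 / 0.2062 = 5.722 rad/s.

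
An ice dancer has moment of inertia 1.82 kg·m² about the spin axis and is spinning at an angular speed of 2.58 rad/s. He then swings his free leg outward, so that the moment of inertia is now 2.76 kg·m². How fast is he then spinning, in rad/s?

ω₂ ≈ 1.70 rad/s

Angular momentum about the spin axis is conserved since the torque about it is zero.
ω₂ = I₁ω₁ / I₂ = (1.820)(2.58 rad/s) / (2.760) = 1.701 rad/s.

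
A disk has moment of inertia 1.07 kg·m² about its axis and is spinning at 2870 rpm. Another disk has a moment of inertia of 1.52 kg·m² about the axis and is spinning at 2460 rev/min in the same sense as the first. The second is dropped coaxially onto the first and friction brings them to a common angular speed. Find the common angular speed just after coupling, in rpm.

|ω_f| ≈ 2630 rpm

The coupling torques are internal; angular momentum about the shared axis is conserved.
Taking A's sense as positive: L = (1.070)(2870) + (1.520)(2460) = 6810 kg·m²·rpm.
Combined I = 1.070 + 1.520 = 2.590 kg·m².
ω_f = L / I = 6810 / 2.590 = 2629 rpm.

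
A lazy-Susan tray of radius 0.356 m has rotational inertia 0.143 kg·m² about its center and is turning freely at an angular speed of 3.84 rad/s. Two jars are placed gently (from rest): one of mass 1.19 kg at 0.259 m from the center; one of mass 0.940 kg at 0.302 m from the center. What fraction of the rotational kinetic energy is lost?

fraction ≈ 0.537

No external torque acts about the center; L_before = L_after.
Added inertia Σmr² = (1.19)(0.259)² + (0.940)(0.302)² = 0.1656 kg·m²; I_f = 0.1430 + 0.1656 = 0.3086 kg·m².
ω_f = I_p ω_i / I_f = (0.1430)(3.84) / 0.3086 = 1.780 rad/s.
KE_i = ½(0.1430)(3.840 rad/s)² = 1.054 J; KE_f = ½(0.3086)(1.780)² = 0.4886 J.
Fraction lost = 0.5366.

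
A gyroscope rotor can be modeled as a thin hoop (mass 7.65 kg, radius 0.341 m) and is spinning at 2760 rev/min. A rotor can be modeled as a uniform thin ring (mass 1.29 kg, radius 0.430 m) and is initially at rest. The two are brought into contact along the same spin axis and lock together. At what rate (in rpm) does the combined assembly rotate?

The coupling torques are internal; angular momentum about the shared axis is conserved.
Moments of inertia: I_A = (7.65)(0.341)² = 0.8895 kg·m²; I_B = (1.29)(0.430)² = 0.2385 kg·m².
Taking A's sense as positive: L = (0.8895)(2760) = 2455 kg·m²·rpm.
Combined I = 0.8895 + 0.2385 = 1.128 kg·m².
ω_f = L / I = 2455 / 1.128 = 2176 rpm.

|ω_f| ≈ 2180 rpm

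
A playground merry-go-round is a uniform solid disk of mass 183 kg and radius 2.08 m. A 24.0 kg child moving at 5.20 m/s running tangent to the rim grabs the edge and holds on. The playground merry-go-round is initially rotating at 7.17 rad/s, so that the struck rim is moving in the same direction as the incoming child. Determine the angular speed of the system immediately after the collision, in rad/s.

|ω_f| ≈ 6.20 rad/s

About the axle the impulsive forces during the collision are internal, so angular momentum about that axis is conserved.
I_p = ½(183)(2.08)² = 395.9 kg·m². Taking the sense of the child's angular momentum as positive, L_{child} = m v R = (24.0)(5.20)(2.08) = 259.6 kg·m²/s.
L_i = +I_p ω_p + m v R = +(395.9)(7.17) + 259.6 = 3098 kg·m²/s.
After sticking, I_f = I_p + m R² = 395.9 + (24.0)(2.08)² = 499.7 kg·m².
ω_f = L_i / I_f = 3098 / 499.7 = 6.200 rad/s.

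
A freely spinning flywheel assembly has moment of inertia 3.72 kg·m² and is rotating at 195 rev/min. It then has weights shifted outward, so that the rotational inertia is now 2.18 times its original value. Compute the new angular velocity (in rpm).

ω₂ ≈ 89.4 rpm

Angular momentum about the spin axis is conserved since the torque about it is zero.
I₂ = 2.18 × 3.72 = 8.110 kg·m².
ω₂ = I₁ω₁ / I₂ = (3.720)(195 rpm) / (8.110) = 89.45 rpm.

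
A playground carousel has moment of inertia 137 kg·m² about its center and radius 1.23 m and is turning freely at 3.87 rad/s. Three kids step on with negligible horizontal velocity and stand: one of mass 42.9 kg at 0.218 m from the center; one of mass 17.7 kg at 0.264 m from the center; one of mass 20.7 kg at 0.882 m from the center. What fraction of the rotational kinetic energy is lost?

The added mass arrives with no angular momentum about the center, and any external torque about the center is negligible, so the system's angular momentum is conserved.
Added inertia Σmr² = (42.9)(0.218)² + (17.7)(0.264)² + (20.7)(0.882)² = 19.38 kg·m²; I_f = 137.0 + 19.38 = 156.4 kg·m².
ω_f = I_p ω_i / I_f = (137.0)(3.87) / 156.4 = 3.390 rad/s.
KE_i = ½(137.0)(3.870 rad/s)² = 1026 J; KE_f = ½(156.4)(3.390)² = 898.8 J.
Fraction lost = 0.1239.

fraction ≈ 0.124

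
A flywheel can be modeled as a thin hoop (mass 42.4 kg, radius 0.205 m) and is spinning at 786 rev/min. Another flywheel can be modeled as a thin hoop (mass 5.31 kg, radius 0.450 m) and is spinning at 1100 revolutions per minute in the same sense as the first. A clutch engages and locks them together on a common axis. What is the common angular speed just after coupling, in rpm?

|ω_f| ≈ 904 rpm

No external torque acts about the common axis, so total angular momentum is conserved.
Moments of inertia: I_A = (42.4)(0.205)² = 1.782 kg·m²; I_B = (5.31)(0.450)² = 1.075 kg·m².
Taking A's sense as positive: L = (1.782)(786) + (1.075)(1100) = 2583 kg·m²·rpm.
Combined I = 1.782 + 1.075 = 2.857 kg·m².
ω_f = L / I = 2583 / 2.857 = 904.2 rpm.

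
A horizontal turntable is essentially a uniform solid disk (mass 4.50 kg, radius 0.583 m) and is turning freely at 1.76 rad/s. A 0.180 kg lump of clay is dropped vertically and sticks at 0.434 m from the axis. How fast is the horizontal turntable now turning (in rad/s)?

The added mass arrives with no angular momentum about the axis, and any external torque about the axis is negligible, so the system's angular momentum is conserved.
I_p = ½(4.50)(0.583)² = 0.7648 kg·m².
Added inertia Σmr² = (0.180)(0.434)² = 0.03390 kg·m²; I_f = 0.7648 + 0.03390 = 0.7987 kg·m².
ω_f = I_p ω_i / I_f = (0.7648)(1.76) / 0.7987 = 1.685 rad/s.

ω_f ≈ 1.69 rad/s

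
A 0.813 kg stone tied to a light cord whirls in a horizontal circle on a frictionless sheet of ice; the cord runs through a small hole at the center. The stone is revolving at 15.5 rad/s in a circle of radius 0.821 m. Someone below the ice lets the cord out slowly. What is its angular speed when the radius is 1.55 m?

ω₂ ≈ 4.35 rad/s

No torque about the axis ⇒ m r₁² ω₁ = m r₂² ω₂.
ω₂ = ω₁ (r₁/r₂)² = (15.5)(0.821/1.55)² = 4.349 rad/s.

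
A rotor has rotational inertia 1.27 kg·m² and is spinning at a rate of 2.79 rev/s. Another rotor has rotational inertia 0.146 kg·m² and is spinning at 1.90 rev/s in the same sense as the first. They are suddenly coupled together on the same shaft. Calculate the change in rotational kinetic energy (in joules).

No external torque acts about the common axis, so total angular momentum is conserved.
Taking A's sense as positive: L = (1.270)(2.79) + (0.1460)(1.90) = 3.821 kg·m²·rev/s.
Combined I = 1.270 + 0.1460 = 1.416 kg·m².
ω_f = L / I = 3.821 / 1.416 = 2.698 rev/s.
KE_i = ½ΣIω² = 205.5 J; KE_f = ½(1.416)(16.95)² = 203.5 J.

ΔKE ≈ -2.05 J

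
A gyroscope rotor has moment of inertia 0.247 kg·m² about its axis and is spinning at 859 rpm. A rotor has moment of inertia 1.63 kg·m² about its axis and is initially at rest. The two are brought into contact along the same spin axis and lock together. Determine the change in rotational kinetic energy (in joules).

ΔKE ≈ -868 J

The coupling torques are internal; angular momentum about the shared axis is conserved.
Taking A's sense as positive: L = (0.2470)(859) = 212.2 kg·m²·rpm.
Combined I = 0.2470 + 1.630 = 1.877 kg·m².
ω_f = L / I = 212.2 / 1.877 = 113.0 rpm.
KE_i = ½ΣIω² = 999.3 J; KE_f = ½(1.877)(11.84)² = 131.5 J.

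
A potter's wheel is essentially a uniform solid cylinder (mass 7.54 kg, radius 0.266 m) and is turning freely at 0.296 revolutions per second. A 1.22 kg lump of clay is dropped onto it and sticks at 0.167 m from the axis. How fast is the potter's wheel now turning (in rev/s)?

ω_f ≈ 0.263 rev/s

No external torque acts about the axis; L_before = L_after.
I_p = ½(7.54)(0.266)² = 0.2668 kg·m².
Added inertia Σmr² = (1.22)(0.167)² = 0.03402 kg·m²; I_f = 0.2668 + 0.03402 = 0.3008 kg·m².
ω_f = I_p ω_i / I_f = (0.2668)(0.296) / 0.3008 = 0.2625 rev/s.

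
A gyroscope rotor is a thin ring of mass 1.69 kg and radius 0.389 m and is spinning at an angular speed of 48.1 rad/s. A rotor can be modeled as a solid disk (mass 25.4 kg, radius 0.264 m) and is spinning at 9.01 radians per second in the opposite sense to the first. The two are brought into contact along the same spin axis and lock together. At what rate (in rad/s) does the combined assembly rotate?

No external torque acts about the common axis, so total angular momentum is conserved.
Moments of inertia: I_A = (1.69)(0.389)² = 0.2557 kg·m²; I_B = ½(25.4)(0.264)² = 0.8851 kg·m².
Taking A's sense as positive: L = (0.2557)(48.1) − (0.8851)(9.01) = 4.326 kg·m²·rad/s.
Combined I = 0.2557 + 0.8851 = 1.141 kg·m².
ω_f = L / I = 4.326 / 1.141 = 3.792 rad/s.

|ω_f| ≈ 3.79 rad/s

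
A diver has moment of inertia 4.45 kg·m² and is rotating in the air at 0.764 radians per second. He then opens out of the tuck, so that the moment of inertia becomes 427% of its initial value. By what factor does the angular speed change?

No external torque acts about the spin axis, so angular momentum is conserved.
I₂ = 4.27 × 4.45 = 19.00 kg·m².
ω₂/ω₁ = I₁/I₂ = 4.450 / 19.00 = 0.2342.

ω₂/ω₁ ≈ 0.234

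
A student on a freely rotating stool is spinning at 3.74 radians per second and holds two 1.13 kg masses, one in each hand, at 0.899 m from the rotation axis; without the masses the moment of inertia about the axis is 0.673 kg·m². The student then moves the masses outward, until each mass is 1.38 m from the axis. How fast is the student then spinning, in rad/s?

Angular momentum about the spin axis is conserved since the torque about it is zero.
I₁ = 0.673 + 2(1.13)(0.899)² = 2.500 kg·m²; I₂ = 0.673 + 2(1.13)(1.38)² = 4.977 kg·m².
ω₂ = I₁ω₁ / I₂ = (2.500)(3.74 rad/s) / (4.977) = 1.878 rad/s.

ω₂ ≈ 1.88 rad/s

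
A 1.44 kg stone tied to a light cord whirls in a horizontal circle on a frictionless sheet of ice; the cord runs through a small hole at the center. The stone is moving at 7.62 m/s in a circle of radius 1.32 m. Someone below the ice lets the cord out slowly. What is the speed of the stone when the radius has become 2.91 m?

The only horizontal force on the mass is along the cord (radial), so it exerts no torque about the hole and angular momentum m v r is conserved.
v₂ = v₁ r₁ / r₂ = (7.62)(1.32) / (2.91) = 3.456 m/s.

v₂ ≈ 3.46 m/s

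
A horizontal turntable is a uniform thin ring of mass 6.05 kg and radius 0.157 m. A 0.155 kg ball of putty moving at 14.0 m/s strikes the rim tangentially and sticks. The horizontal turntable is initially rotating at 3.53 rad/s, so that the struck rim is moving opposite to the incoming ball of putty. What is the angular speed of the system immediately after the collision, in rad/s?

|ω_f| ≈ 1.21 rad/s

About the axle the impulsive forces during the collision are internal, so angular momentum about that axis is conserved.
I_p = (6.05)(0.157)² = 0.1491 kg·m². Taking the sense of the ball of putty's angular momentum as positive, L_{ball} = m v R = (0.155)(14.0)(0.157) = 0.3407 kg·m²/s.
L_i = −I_p ω_p + m v R = −(0.1491)(3.53) + 0.3407 = -0.1857 kg·m²/s.
After sticking, I_f = I_p + m R² = 0.1491 + (0.155)(0.157)² = 0.1529 kg·m².
ω_f = L_i / I_f = -0.1857 / 0.1529 = -1.214 rad/s.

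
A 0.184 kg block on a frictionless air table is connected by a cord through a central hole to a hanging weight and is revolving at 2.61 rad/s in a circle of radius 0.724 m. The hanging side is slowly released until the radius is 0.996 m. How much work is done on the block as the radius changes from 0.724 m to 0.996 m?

W ≈ -0.155 J

No torque about the axis ⇒ m r₁² ω₁ = m r₂² ω₂.
ω₂ = ω₁ (r₁/r₂)² = (2.61)(0.724/0.996)² = 1.379 rad/s.
W = ΔKE = ½m(v₂² − v₁²) = -0.1549 J.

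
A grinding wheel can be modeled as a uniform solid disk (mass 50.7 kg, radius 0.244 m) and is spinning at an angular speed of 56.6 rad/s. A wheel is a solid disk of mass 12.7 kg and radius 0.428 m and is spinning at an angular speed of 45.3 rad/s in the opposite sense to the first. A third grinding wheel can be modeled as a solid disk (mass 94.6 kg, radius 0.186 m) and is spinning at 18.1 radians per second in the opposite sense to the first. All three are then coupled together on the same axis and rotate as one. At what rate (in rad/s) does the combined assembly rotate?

No external torque acts about the common axis, so total angular momentum is conserved.
Moments of inertia: I_A = ½(50.7)(0.244)² = 1.509 kg·m²; I_B = ½(12.7)(0.428)² = 1.163 kg·m²; I_C = ½(94.6)(0.186)² = 1.636 kg·m².
Taking A's sense as positive: L = (1.509)(56.6) − (1.163)(45.3) − (1.636)(18.1) = 3.110 kg·m²·rad/s.
Combined I = 1.509 + 1.163 + 1.636 = 4.309 kg·m².
ω_f = L / I = 3.110 / 4.309 = 0.7219 rad/s.

|ω_f| ≈ 0.722 rad/s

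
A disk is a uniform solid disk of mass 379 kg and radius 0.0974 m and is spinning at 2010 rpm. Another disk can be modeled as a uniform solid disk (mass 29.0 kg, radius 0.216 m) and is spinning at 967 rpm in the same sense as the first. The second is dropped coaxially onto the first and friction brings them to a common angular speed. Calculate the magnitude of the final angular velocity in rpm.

|ω_f| ≈ 1720 rpm

No external torque acts about the common axis, so total angular momentum is conserved.
Moments of inertia: I_A = ½(379)(0.0974)² = 1.798 kg·m²; I_B = ½(29.0)(0.216)² = 0.6765 kg·m².
Taking A's sense as positive: L = (1.798)(2010) + (0.6765)(967) = 4268 kg·m²·rpm.
Combined I = 1.798 + 0.6765 = 2.474 kg·m².
ω_f = L / I = 4268 / 2.474 = 1725 rpm.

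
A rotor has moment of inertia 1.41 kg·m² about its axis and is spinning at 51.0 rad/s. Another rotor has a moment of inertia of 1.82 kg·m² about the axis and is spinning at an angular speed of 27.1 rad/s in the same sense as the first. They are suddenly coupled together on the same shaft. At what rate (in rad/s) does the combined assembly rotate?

|ω_f| ≈ 37.5 rad/s

The coupling torques are internal; angular momentum about the shared axis is conserved.
Taking A's sense as positive: L = (1.410)(51.0) + (1.820)(27.1) = 121.2 kg·m²·rad/s.
Combined I = 1.410 + 1.820 = 3.230 kg·m².
ω_f = L / I = 121.2 / 3.230 = 37.53 rad/s.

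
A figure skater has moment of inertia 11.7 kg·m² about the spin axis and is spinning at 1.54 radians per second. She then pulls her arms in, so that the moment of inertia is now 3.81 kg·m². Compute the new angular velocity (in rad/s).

ω₂ ≈ 4.73 rad/s

With no external torque about the axis, L is conserved: I₁ω₁ = I₂ω₂.
ω₂ = I₁ω₁ / I₂ = (11.70)(1.54 rad/s) / (3.810) = 4.729 rad/s.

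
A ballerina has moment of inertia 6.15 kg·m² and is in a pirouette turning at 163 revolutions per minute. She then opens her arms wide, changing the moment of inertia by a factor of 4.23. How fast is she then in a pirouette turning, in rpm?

No external torque acts about the spin axis, so angular momentum is conserved.
I₂ = 4.23 × 6.15 = 26.01 kg·m².
ω₂ = I₁ω₁ / I₂ = (6.150)(163 rpm) / (26.01) = 38.53 rpm.

ω₂ ≈ 38.5 rpm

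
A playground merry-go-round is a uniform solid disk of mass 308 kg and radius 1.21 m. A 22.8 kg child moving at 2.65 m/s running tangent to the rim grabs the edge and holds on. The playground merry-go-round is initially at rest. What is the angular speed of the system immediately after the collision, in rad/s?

About the axle the impulsive forces during the collision are internal, so angular momentum about that axis is conserved.
I_p = ½(308)(1.21)² = 225.5 kg·m². Taking the sense of the child's angular momentum as positive, L_{child} = m v R = (22.8)(2.65)(1.21) = 73.11 kg·m²/s.
L_i = 0 + 73.11 = 73.11 kg·m²/s.
After sticking, I_f = I_p + m R² = 225.5 + (22.8)(1.21)² = 258.9 kg·m².
ω_f = L_i / I_f = 73.11 / 258.9 = 0.2824 rad/s.

|ω_f| ≈ 0.282 rad/s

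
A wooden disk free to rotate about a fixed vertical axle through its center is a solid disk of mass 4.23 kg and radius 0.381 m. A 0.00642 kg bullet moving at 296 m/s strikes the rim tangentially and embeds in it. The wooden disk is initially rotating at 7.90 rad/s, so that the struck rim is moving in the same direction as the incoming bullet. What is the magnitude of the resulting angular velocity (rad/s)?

|ω_f| ≈ 10.2 rad/s

The axle reaction passes through the axle and exerts no torque about it; angular momentum about the axle is conserved through the impact.
I_p = ½(4.23)(0.381)² = 0.3070 kg·m². Taking the sense of the bullet's angular momentum as positive, L_{bullet} = m v R = (0.00642)(296)(0.381) = 0.7240 kg·m²/s.
L_i = +I_p ω_p + m v R = +(0.3070)(7.90) + 0.7240 = 3.149 kg·m²/s.
After sticking, I_f = I_p + m R² = 0.3070 + (0.00642)(0.381)² = 0.3079 kg·m².
ω_f = L_i / I_f = 3.149 / 0.3079 = 10.23 rad/s.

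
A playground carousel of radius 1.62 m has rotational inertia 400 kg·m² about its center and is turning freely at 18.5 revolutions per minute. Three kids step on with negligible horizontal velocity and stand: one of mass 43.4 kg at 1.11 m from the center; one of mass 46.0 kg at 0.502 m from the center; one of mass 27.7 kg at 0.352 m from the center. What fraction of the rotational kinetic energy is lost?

The added mass arrives with no angular momentum about the center, and any external torque about the center is negligible, so the system's angular momentum is conserved.
Added inertia Σmr² = (43.4)(1.11)² + (46.0)(0.502)² + (27.7)(0.352)² = 68.50 kg·m²; I_f = 400.0 + 68.50 = 468.5 kg·m².
ω_f = I_p ω_i / I_f = (400.0)(18.5) / 468.5 = 15.80 rpm.
KE_i = ½(400.0)(1.937 rad/s)² = 750.6 J; KE_f = ½(468.5)(1.654)² = 640.9 J.
Fraction lost = 0.1462.

fraction ≈ 0.146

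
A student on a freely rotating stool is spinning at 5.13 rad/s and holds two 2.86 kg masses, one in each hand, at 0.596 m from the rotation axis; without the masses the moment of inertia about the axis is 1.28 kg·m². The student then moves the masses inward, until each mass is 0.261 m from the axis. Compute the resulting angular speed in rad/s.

ω₂ ≈ 10.2 rad/s

Angular momentum about the spin axis is conserved since the torque about it is zero.
I₁ = 1.28 + 2(2.86)(0.596)² = 3.312 kg·m²; I₂ = 1.28 + 2(2.86)(0.261)² = 1.670 kg·m².
ω₂ = I₁ω₁ / I₂ = (3.312)(5.13 rad/s) / (1.670) = 10.18 rad/s.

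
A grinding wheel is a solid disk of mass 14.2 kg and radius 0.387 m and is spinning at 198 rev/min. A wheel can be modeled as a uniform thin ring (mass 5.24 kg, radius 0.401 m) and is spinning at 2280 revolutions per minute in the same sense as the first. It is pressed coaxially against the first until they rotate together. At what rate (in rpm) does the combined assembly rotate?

|ω_f| ≈ 1120 rpm

No external torque acts about the common axis, so total angular momentum is conserved.
Moments of inertia: I_A = ½(14.2)(0.387)² = 1.063 kg·m²; I_B = (5.24)(0.401)² = 0.8426 kg·m².
Taking A's sense as positive: L = (1.063)(198) + (0.8426)(2280) = 2132 kg·m²·rpm.
Combined I = 1.063 + 0.8426 = 1.906 kg·m².
ω_f = L / I = 2132 / 1.906 = 1118 rpm.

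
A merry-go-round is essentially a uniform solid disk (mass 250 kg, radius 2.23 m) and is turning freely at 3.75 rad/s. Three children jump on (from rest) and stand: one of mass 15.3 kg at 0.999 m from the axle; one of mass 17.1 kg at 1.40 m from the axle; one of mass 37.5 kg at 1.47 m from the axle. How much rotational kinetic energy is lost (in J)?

energy lost ≈ 755 J

No external torque acts about the axle; L_before = L_after.
I_p = ½(250)(2.23)² = 621.6 kg·m².
Added inertia Σmr² = (15.3)(0.999)² + (17.1)(1.40)² + (37.5)(1.47)² = 129.8 kg·m²; I_f = 621.6 + 129.8 = 751.4 kg·m².
ω_f = I_p ω_i / I_f = (621.6)(3.75) / 751.4 = 3.102 rad/s.
KE_i = ½(621.6)(3.750 rad/s)² = 4371 J; KE_f = ½(751.4)(3.102)² = 3616 J.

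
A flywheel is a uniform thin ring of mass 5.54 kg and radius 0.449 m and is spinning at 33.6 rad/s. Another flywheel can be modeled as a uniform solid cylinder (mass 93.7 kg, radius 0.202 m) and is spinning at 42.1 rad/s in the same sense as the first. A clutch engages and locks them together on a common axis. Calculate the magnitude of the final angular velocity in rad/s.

The coupling torques are internal; angular momentum about the shared axis is conserved.
Moments of inertia: I_A = (5.54)(0.449)² = 1.117 kg·m²; I_B = ½(93.7)(0.202)² = 1.912 kg·m².
Taking A's sense as positive: L = (1.117)(33.6) + (1.912)(42.1) = 118.0 kg·m²·rad/s.
Combined I = 1.117 + 1.912 = 3.029 kg·m².
ω_f = L / I = 118.0 / 3.029 = 38.97 rad/s.

|ω_f| ≈ 39.0 rad/s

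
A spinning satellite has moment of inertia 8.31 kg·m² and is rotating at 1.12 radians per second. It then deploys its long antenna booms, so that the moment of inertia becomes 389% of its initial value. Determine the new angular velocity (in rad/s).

ω₂ ≈ 0.288 rad/s

Angular momentum about the spin axis is conserved since the torque about it is zero.
I₂ = 3.89 × 8.31 = 32.33 kg·m².
ω₂ = I₁ω₁ / I₂ = (8.310)(1.12 rad/s) / (32.33) = 0.2879 rad/s.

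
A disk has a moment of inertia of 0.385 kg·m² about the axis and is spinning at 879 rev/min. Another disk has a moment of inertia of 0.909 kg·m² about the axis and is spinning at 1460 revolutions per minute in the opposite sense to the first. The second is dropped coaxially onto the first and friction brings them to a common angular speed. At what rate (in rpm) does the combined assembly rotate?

No external torque acts about the common axis, so total angular momentum is conserved.
Taking A's sense as positive: L = (0.3850)(879) − (0.9090)(1460) = -988.7 kg·m²·rpm.
Combined I = 0.3850 + 0.9090 = 1.294 kg·m².
ω_f = L / I = -988.7 / 1.294 = -764.1 rpm.

|ω_f| ≈ 764 rpm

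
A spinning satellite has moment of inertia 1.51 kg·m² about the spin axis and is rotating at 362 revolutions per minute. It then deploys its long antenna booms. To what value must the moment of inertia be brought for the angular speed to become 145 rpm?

With no external torque about the axis, L is conserved: I₁ω₁ = I₂ω₂.
I₂ = I₁ω₁ / ω₂ = (1.51)(362) / (145) = 3.770 kg·m².

I₂ ≈ 3.77 kg·m²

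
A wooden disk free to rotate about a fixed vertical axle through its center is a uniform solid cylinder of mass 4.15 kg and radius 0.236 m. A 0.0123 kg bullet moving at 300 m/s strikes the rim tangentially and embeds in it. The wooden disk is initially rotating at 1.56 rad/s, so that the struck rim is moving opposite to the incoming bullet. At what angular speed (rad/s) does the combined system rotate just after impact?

|ω_f| ≈ 5.94 rad/s

The axle reaction passes through the axle and exerts no torque about it; angular momentum about the axle is conserved through the impact.
I_p = ½(4.15)(0.236)² = 0.1156 kg·m². Taking the sense of the bullet's angular momentum as positive, L_{bullet} = m v R = (0.0123)(300)(0.236) = 0.8708 kg·m²/s.
L_i = −I_p ω_p + m v R = −(0.1156)(1.56) + 0.8708 = 0.6906 kg·m²/s.
After sticking, I_f = I_p + m R² = 0.1156 + (0.0123)(0.236)² = 0.1163 kg·m².
ω_f = L_i / I_f = 0.6906 / 0.1163 = 5.940 rad/s.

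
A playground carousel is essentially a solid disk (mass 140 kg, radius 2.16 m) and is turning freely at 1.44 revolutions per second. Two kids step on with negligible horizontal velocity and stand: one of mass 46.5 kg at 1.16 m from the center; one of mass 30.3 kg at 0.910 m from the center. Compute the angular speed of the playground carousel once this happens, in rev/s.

ω_f ≈ 1.14 rev/s

No external torque acts about the center; L_before = L_after.
I_p = ½(140)(2.16)² = 326.6 kg·m².
Added inertia Σmr² = (46.5)(1.16)² + (30.3)(0.910)² = 87.66 kg·m²; I_f = 326.6 + 87.66 = 414.3 kg·m².
ω_f = I_p ω_i / I_f = (326.6)(1.44) / 414.3 = 1.135 rev/s.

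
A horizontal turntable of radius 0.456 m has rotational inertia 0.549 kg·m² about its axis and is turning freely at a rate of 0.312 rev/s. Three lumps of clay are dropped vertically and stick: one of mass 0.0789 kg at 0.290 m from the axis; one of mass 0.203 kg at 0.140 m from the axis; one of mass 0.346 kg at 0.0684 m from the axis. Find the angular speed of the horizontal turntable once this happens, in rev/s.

No external torque acts about the axis; L_before = L_after.
Added inertia Σmr² = (0.0789)(0.290)² + (0.203)(0.140)² + (0.346)(0.0684)² = 0.01223 kg·m²; I_f = 0.5490 + 0.01223 = 0.5612 kg·m².
ω_f = I_p ω_i / I_f = (0.5490)(0.312) / 0.5612 = 0.3052 rev/s.

ω_f ≈ 0.305 rev/s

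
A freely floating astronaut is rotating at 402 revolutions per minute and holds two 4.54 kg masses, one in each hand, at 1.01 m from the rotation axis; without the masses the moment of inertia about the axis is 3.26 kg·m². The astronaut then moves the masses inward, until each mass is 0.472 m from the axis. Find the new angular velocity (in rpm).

ω₂ ≈ 953 rpm

No external torque acts about the spin axis, so angular momentum is conserved.
I₁ = 3.26 + 2(4.54)(1.01)² = 12.52 kg·m²; I₂ = 3.26 + 2(4.54)(0.472)² = 5.283 kg·m².
ω₂ = I₁ω₁ / I₂ = (12.52)(402 rpm) / (5.283) = 952.9 rpm.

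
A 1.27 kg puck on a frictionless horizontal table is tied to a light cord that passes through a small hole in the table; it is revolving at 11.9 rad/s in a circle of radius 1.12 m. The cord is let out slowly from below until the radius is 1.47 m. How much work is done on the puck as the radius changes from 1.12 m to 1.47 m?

No torque about the axis ⇒ m r₁² ω₁ = m r₂² ω₂.
ω₂ = ω₁ (r₁/r₂)² = (11.9)(1.12/1.47)² = 6.908 rad/s.
W = ΔKE = ½m(v₂² − v₁²) = -47.32 J.

W ≈ -47.3 J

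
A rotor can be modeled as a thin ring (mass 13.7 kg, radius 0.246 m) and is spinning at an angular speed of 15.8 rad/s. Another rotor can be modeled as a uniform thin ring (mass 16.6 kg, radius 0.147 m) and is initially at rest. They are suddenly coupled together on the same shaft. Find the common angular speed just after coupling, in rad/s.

|ω_f| ≈ 11.0 rad/s

No external torque acts about the common axis, so total angular momentum is conserved.
Moments of inertia: I_A = (13.7)(0.246)² = 0.8291 kg·m²; I_B = (16.6)(0.147)² = 0.3587 kg·m².
Taking A's sense as positive: L = (0.8291)(15.8) = 13.10 kg·m²·rad/s.
Combined I = 0.8291 + 0.3587 = 1.188 kg·m².
ω_f = L / I = 13.10 / 1.188 = 11.03 rad/s.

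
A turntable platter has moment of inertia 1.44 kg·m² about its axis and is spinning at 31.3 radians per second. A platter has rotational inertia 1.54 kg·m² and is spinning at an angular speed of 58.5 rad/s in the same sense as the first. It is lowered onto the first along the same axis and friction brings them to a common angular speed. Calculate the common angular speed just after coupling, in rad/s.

|ω_f| ≈ 45.4 rad/s

No external torque acts about the common axis, so total angular momentum is conserved.
Taking A's sense as positive: L = (1.440)(31.3) + (1.540)(58.5) = 135.2 kg·m²·rad/s.
Combined I = 1.440 + 1.540 = 2.980 kg·m².
ω_f = L / I = 135.2 / 2.980 = 45.36 rad/s.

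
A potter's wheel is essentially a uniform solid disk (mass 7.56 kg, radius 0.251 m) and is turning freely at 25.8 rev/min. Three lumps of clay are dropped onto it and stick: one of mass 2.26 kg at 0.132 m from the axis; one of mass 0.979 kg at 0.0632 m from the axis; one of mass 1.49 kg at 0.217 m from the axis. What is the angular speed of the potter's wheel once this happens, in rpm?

ω_f ≈ 17.5 rpm

No external torque acts about the axis; L_before = L_after.
I_p = ½(7.56)(0.251)² = 0.2381 kg·m².
Added inertia Σmr² = (2.26)(0.132)² + (0.979)(0.0632)² + (1.49)(0.217)² = 0.1135 kg·m²; I_f = 0.2381 + 0.1135 = 0.3516 kg·m².
ω_f = I_p ω_i / I_f = (0.2381)(25.8) / 0.3516 = 17.47 rpm.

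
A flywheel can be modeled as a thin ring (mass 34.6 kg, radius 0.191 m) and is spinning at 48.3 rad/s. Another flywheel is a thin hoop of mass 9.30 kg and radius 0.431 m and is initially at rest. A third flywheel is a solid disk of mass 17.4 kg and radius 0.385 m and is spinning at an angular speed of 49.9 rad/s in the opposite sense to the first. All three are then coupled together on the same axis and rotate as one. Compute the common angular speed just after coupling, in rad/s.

|ω_f| ≈ 0.790 rad/s

The coupling torques are internal; angular momentum about the shared axis is conserved.
Moments of inertia: I_A = (34.6)(0.191)² = 1.262 kg·m²; I_B = (9.30)(0.431)² = 1.728 kg·m²; I_C = ½(17.4)(0.385)² = 1.290 kg·m².
Taking A's sense as positive: L = (1.262)(48.3) − (1.290)(49.9) = -3.383 kg·m²·rad/s.
Combined I = 1.262 + 1.728 + 1.290 = 4.279 kg·m².
ω_f = L / I = -3.383 / 4.279 = -0.7904 rad/s.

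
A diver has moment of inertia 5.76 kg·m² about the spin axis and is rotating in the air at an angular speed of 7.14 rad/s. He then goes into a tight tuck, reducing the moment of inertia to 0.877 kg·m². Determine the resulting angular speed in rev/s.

ω₂ ≈ 7.46 rev/s

Angular momentum about the spin axis is conserved since the torque about it is zero.
ω₂ = I₁ω₁ / I₂ = (5.760)(7.14 rad/s) / (0.8770) = 46.89 rad/s = 7.463 rev/s.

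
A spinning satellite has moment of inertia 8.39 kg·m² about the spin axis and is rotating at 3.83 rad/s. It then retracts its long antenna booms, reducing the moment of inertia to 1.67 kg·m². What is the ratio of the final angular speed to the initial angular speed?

ω₂/ω₁ ≈ 5.02

With no external torque about the axis, L is conserved: I₁ω₁ = I₂ω₂.
ω₂/ω₁ = I₁/I₂ = 8.390 / 1.670 = 5.024.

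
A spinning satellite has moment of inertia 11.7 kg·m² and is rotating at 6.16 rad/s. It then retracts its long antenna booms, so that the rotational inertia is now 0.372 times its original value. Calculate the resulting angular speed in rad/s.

ω₂ ≈ 16.6 rad/s

With no external torque about the axis, L is conserved: I₁ω₁ = I₂ω₂.
I₂ = 0.372 × 11.7 = 4.352 kg·m².
ω₂ = I₁ω₁ / I₂ = (11.70)(6.16 rad/s) / (4.352) = 16.56 rad/s.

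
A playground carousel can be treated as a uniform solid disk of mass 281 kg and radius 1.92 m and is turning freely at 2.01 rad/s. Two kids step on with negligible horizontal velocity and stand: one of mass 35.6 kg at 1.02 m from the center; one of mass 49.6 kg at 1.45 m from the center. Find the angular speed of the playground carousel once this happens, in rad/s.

The added mass arrives with no angular momentum about the center, and any external torque about the center is negligible, so the system's angular momentum is conserved.
I_p = ½(281)(1.92)² = 517.9 kg·m².
Added inertia Σmr² = (35.6)(1.02)² + (49.6)(1.45)² = 141.3 kg·m²; I_f = 517.9 + 141.3 = 659.3 kg·m².
ω_f = I_p ω_i / I_f = (517.9)(2.01) / 659.3 = 1.579 rad/s.

ω_f ≈ 1.58 rad/s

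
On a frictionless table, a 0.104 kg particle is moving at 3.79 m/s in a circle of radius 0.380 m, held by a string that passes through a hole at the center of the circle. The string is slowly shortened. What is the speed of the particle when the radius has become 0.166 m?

v₂ ≈ 8.68 m/s

Central (radial) force ⇒ zero torque about the center ⇒ m v r is constant.
v₂ = v₁ r₁ / r₂ = (3.79)(0.380) / (0.166) = 8.676 m/s.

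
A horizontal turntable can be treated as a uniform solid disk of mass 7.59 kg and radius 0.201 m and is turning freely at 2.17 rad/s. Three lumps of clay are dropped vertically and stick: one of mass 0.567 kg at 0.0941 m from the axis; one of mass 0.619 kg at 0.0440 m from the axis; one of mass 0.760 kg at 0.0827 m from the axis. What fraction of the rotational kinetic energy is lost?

No external torque acts about the axis; L_before = L_after.
I_p = ½(7.59)(0.201)² = 0.1533 kg·m².
Added inertia Σmr² = (0.567)(0.0941)² + (0.619)(0.0440)² + (0.760)(0.0827)² = 0.01142 kg·m²; I_f = 0.1533 + 0.01142 = 0.1647 kg·m².
ω_f = I_p ω_i / I_f = (0.1533)(2.17) / 0.1647 = 2.020 rad/s.
KE_i = ½(0.1533)(2.170 rad/s)² = 0.3610 J; KE_f = ½(0.1647)(2.020)² = 0.3360 J.
Fraction lost = 0.06930.

fraction ≈ 0.0693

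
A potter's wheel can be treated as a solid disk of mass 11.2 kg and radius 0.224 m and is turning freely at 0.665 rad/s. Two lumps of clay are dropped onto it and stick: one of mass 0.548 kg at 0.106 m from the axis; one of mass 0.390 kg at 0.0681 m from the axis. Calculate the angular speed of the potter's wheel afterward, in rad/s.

ω_f ≈ 0.647 rad/s

No external torque acts about the axis; L_before = L_after.
I_p = ½(11.2)(0.224)² = 0.2810 kg·m².
Added inertia Σmr² = (0.548)(0.106)² + (0.390)(0.0681)² = 0.007966 kg·m²; I_f = 0.2810 + 0.007966 = 0.2890 kg·m².
ω_f = I_p ω_i / I_f = (0.2810)(0.665) / 0.2890 = 0.6467 rad/s.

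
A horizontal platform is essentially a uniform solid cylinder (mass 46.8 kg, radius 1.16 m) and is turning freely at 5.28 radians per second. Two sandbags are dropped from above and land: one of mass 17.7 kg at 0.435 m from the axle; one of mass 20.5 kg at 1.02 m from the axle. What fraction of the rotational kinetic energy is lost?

fraction ≈ 0.439

No external torque acts about the axle; L_before = L_after.
I_p = ½(46.8)(1.16)² = 31.49 kg·m².
Added inertia Σmr² = (17.7)(0.435)² + (20.5)(1.02)² = 24.68 kg·m²; I_f = 31.49 + 24.68 = 56.16 kg·m².
ω_f = I_p ω_i / I_f = (31.49)(5.28) / 56.16 = 2.960 rad/s.
KE_i = ½(31.49)(5.280 rad/s)² = 438.9 J; KE_f = ½(56.16)(2.960)² = 246.1 J.
Fraction lost = 0.4394.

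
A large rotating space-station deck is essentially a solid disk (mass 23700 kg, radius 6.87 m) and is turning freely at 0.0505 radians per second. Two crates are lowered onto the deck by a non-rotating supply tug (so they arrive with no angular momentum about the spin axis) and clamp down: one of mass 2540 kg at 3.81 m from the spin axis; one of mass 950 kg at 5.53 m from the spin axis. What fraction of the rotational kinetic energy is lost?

fraction ≈ 0.105

The added mass arrives with no angular momentum about the spin axis, and any external torque about the spin axis is negligible, so the system's angular momentum is conserved.
I_p = ½(23700)(6.87)² = 5.593e+05 kg·m².
Added inertia Σmr² = (2540)(3.81)² + (950)(5.53)² = 65920 kg·m²; I_f = 5.593e+05 + 65920 = 6.252e+05 kg·m².
ω_f = I_p ω_i / I_f = (5.593e+05)(0.0505) / 6.252e+05 = 0.04518 rad/s.
KE_i = ½(5.593e+05)(0.05050 rad/s)² = 713.2 J; KE_f = ½(6.252e+05)(0.04518)² = 638.0 J.
Fraction lost = 0.1054.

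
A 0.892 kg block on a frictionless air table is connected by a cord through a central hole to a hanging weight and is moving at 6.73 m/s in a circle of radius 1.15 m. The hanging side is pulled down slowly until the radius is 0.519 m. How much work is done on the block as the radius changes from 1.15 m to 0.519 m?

Central (radial) force ⇒ zero torque about the center ⇒ m v r is constant.
v₂ = v₁ r₁ / r₂ = (6.73)(1.15) / (0.519) = 14.91 m/s.
W = ΔKE = ½m(v₂² − v₁²) = 78.98 J.

W ≈ 79.0 J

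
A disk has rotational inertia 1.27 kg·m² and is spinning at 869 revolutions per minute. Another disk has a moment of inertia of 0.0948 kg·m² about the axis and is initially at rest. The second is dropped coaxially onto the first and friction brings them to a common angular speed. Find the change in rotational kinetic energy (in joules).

ΔKE ≈ -365 J

No external torque acts about the common axis, so total angular momentum is conserved.
Taking A's sense as positive: L = (1.270)(869) = 1104 kg·m²·rpm.
Combined I = 1.270 + 0.09480 = 1.365 kg·m².
ω_f = L / I = 1104 / 1.365 = 808.6 rpm.
KE_i = ½ΣIω² = 5259 J; KE_f = ½(1.365)(84.68)² = 4893 J.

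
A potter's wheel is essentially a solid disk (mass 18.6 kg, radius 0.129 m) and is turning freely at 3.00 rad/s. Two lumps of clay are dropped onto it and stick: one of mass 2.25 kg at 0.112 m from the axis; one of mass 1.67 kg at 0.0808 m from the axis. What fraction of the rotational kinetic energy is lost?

fraction ≈ 0.202

The added mass arrives with no angular momentum about the axis, and any external torque about the axis is negligible, so the system's angular momentum is conserved.
I_p = ½(18.6)(0.129)² = 0.1548 kg·m².
Added inertia Σmr² = (2.25)(0.112)² + (1.67)(0.0808)² = 0.03913 kg·m²; I_f = 0.1548 + 0.03913 = 0.1939 kg·m².
ω_f = I_p ω_i / I_f = (0.1548)(3.00) / 0.1939 = 2.395 rad/s.
KE_i = ½(0.1548)(3.000 rad/s)² = 0.6964 J; KE_f = ½(0.1939)(2.395)² = 0.5559 J.
Fraction lost = 0.2018.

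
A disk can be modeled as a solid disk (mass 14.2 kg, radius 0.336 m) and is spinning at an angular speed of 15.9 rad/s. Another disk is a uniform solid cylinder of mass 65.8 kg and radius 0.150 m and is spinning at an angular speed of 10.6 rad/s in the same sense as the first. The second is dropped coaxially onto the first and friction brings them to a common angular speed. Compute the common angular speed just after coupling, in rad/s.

|ω_f| ≈ 13.4 rad/s

The coupling torques are internal; angular momentum about the shared axis is conserved.
Moments of inertia: I_A = ½(14.2)(0.336)² = 0.8016 kg·m²; I_B = ½(65.8)(0.150)² = 0.7402 kg·m².
Taking A's sense as positive: L = (0.8016)(15.9) + (0.7402)(10.6) = 20.59 kg·m²·rad/s.
Combined I = 0.8016 + 0.7402 = 1.542 kg·m².
ω_f = L / I = 20.59 / 1.542 = 13.36 rad/s.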